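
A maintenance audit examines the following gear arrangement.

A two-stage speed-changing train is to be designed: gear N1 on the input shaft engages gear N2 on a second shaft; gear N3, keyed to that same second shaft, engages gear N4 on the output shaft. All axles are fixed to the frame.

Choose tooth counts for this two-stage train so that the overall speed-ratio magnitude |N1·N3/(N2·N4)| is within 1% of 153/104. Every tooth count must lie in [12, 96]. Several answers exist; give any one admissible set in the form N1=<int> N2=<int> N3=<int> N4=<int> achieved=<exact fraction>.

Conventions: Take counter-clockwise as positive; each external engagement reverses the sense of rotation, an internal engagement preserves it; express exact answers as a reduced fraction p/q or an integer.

N1=17 N2=13 N3=18 N4=16 achieved=153/104

design class (target 153/104): fixed-axis compound train
target = 153/104 in lowest terms: an exact hit needs N1·N3 = k·153 and N2·N4 = k·104 for one integer k, every count in [12, 96]; additionally prefer no 1:1 stage (N1 ≠ N2, N3 ≠ N4)
k = 1: no 1:1-free in-range split of k·153 and k·104 into factor pairs; take k = 2
k = 2: N1·N3 = 306 = 17·18, N2·N4 = 208 = 13·16
achieved = 17·18/(13·16) = 153/104; |achieved − target| = 0 ≤ 153/10400 ✓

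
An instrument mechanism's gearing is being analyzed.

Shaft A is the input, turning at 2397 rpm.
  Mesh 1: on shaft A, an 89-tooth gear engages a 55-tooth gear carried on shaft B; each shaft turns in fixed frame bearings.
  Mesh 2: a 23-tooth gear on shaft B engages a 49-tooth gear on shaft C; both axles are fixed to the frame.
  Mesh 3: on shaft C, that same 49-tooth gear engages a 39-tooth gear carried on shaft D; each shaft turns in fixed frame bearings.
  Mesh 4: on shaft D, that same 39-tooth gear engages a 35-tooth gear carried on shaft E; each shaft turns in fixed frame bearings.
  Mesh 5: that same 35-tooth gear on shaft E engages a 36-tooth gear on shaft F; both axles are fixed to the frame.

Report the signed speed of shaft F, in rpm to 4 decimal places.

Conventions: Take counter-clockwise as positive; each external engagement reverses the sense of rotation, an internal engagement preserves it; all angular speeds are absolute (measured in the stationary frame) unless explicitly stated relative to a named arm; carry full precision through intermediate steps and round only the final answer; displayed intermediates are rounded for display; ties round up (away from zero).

-2478.1106 rpm

topology: fixed-axis compound train — 5 meshes, A→F
mesh 1 [89T→55T]: ω = 2397.0000×89/55 = 3878.7818 rpm, sense flips to −
mesh 2 [23T→49T]: ω = 3878.7818×23/49 = 1820.6527 rpm, sense flips to +
mesh 3 [49T→39T]: ω = 1820.6527×49/39 = 2287.4867 rpm, sense flips to −
mesh 4 [39T→35T]: ω = 2287.4867×39/35 = 2548.9138 rpm, sense flips to +
mesh 5 [35T→36T]: ω = 2548.9138×35/36 = 2478.1106 rpm, sense flips to −
signed output speed = -2478.1106 rpm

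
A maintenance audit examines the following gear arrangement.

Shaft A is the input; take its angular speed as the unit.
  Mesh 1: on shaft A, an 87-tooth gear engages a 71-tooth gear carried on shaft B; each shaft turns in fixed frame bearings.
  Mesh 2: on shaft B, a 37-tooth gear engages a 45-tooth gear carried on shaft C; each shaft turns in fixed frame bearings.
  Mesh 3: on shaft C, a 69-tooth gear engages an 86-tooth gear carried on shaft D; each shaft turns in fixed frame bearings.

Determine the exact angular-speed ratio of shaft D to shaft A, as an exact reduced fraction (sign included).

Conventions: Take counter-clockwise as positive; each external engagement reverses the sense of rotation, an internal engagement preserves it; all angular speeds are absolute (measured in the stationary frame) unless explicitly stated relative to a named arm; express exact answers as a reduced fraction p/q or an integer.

-24679/30530

class = fixed-axis compound train [3 meshes; 3 ratios multiply, 3 sense flips]
mesh 1 [87T→71T]: running ratio 87/71, sense −
mesh 2 [37T→45T]: running ratio 1073/1065, sense +
mesh 3 [69T→86T]: running ratio 24679/30530, sense −
ω_out/ω_in = -24679/30530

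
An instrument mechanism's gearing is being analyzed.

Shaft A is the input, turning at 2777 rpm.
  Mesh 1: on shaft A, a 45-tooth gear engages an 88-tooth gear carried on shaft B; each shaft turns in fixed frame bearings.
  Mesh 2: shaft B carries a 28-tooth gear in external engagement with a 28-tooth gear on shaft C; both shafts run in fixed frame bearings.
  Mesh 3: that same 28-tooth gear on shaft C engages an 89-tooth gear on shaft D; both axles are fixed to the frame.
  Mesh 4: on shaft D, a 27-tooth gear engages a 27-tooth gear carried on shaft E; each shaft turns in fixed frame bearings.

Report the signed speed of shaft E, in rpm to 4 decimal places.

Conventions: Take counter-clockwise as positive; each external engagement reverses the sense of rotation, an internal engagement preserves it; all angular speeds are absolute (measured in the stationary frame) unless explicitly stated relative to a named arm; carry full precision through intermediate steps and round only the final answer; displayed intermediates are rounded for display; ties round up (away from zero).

+446.7594 rpm

recognized (5 fixed axles, 4 meshes): fixed-axis compound train
mesh 1 [45T→88T]: ω = 2777.0000×45/88 = 1420.0568 rpm, sense flips to −
mesh 2 [28T→28T]: ω = 1420.0568×28/28 = 1420.0568 rpm, sense flips to +
mesh 3 [28T→89T]: ω = 1420.0568×28/89 = 446.7594 rpm, sense flips to −
mesh 4 [27T→27T]: ω = 446.7594×27/27 = 446.7594 rpm, sense flips to +
signed output speed = +446.7594 rpm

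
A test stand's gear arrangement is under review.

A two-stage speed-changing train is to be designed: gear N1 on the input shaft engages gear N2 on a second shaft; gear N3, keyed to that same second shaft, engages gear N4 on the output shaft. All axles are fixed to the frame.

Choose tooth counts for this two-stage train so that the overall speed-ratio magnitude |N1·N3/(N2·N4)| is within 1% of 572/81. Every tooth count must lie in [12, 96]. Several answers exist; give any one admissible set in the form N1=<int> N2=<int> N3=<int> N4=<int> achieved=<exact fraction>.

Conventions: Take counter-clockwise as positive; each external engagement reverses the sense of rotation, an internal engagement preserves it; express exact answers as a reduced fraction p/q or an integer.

2-stage fixed-axis compound train for ratio 572/81
target = 572/81 in lowest terms: an exact hit needs N1·N3 = k·572 and N2·N4 = k·81 for one integer k, every count in [12, 96]; additionally prefer no 1:1 stage (N1 ≠ N2, N3 ≠ N4)
k = 1…3: no 1:1-free in-range split of k·572 and k·81 into factor pairs; take k = 4
k = 4: N1·N3 = 2288 = 26·88, N2·N4 = 324 = 12·27
achieved = 26·88/(12·27) = 572/81; |achieved − target| = 0 ≤ 143/2025 ✓

N1=26 N2=12 N3=88 N4=27 achieved=572/81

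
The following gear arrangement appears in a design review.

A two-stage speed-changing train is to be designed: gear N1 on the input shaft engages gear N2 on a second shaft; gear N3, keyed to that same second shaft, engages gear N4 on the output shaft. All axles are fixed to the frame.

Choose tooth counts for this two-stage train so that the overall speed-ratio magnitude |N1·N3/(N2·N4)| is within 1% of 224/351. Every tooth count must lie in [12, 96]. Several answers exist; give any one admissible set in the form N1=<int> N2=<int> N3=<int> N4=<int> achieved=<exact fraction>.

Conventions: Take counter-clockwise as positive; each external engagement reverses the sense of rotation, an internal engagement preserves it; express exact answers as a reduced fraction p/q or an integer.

2-stage fixed-axis compound train for ratio 224/351
target = 224/351 in lowest terms: an exact hit needs N1·N3 = k·224 and N2·N4 = k·351 for one integer k, every count in [12, 96]; additionally prefer no 1:1 stage (N1 ≠ N2, N3 ≠ N4)
k = 1: N1·N3 = 224 = 14·16, N2·N4 = 351 = 13·27
achieved = 14·16/(13·27) = 224/351; |achieved − target| = 0 ≤ 56/8775 ✓

N1=14 N2=13 N3=16 N4=27 achieved=224/351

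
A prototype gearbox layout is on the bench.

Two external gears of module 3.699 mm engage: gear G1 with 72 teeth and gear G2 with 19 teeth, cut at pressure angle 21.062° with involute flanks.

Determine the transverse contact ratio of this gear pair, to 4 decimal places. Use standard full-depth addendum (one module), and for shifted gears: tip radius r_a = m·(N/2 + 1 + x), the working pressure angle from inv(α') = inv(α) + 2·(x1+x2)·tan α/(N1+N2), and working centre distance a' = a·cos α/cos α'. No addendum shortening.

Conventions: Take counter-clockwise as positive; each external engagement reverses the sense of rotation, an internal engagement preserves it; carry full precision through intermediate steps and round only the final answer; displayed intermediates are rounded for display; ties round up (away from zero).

1.6301

single-mesh involute tooth geometry (72T engaging 19T at module 3.699)
base radii: r_b1 = 124.267591, r_b2 = 32.792837
tip radii: r_a1 = 136.863000, r_a2 = 38.839500
no profile shift: α' = α, a' = a
action lengths: √(r_a1²−r_b1²) = 57.350209, √(r_a2²−r_b2²) = 20.811935
base pitch p_b = π·m·cos α = 10.844393
CR = (57.350209 + 20.811935 − 168.304500·sin 21.06200°)/10.844393 = 1.630079
contact ratio ≈ 1.6301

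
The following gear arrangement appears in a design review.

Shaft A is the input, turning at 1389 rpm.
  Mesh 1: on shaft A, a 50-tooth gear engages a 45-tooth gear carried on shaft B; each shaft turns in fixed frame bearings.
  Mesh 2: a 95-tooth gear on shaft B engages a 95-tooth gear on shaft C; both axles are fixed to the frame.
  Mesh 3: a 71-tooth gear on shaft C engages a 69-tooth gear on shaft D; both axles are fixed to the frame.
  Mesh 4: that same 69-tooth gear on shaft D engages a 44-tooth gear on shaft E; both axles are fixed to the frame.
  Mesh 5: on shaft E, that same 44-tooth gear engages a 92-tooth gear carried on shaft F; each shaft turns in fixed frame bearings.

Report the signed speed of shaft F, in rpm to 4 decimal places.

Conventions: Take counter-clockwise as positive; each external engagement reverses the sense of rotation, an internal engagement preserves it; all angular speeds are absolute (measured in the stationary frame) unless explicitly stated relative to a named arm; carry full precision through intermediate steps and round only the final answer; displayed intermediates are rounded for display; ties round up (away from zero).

5-mesh fixed-axis compound train (all bearings frame-fixed)
mesh 1 [50T→45T]: ω = 1389.0000×50/45 = 1543.3333 rpm, sense flips to −
mesh 2 [95T→95T]: ω = 1543.3333×95/95 = 1543.3333 rpm, sense flips to +
mesh 3 [71T→69T]: ω = 1543.3333×71/69 = 1588.0676 rpm, sense flips to −
mesh 4 [69T→44T]: ω = 1588.0676×69/44 = 2490.3788 rpm, sense flips to +
mesh 5 [44T→92T]: ω = 2490.3788×44/92 = 1191.0507 rpm, sense flips to −
signed output speed = -1191.0507 rpm

-1191.0507 rpm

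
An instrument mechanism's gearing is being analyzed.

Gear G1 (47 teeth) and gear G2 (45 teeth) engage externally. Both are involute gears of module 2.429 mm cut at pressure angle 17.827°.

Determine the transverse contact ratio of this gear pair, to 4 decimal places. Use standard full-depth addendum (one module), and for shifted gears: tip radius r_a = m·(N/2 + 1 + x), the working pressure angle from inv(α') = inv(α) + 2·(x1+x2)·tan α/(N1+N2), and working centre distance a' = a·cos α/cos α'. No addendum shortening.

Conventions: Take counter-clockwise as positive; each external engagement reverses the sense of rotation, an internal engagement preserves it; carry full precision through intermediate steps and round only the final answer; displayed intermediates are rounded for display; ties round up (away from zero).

1.8631

single-mesh involute tooth geometry (47T engaging 45T at module 2.429)
base radii: r_b1 = 54.340745, r_b2 = 52.028373
tip radii: r_a1 = 59.510500, r_a2 = 57.081500
no profile shift: α' = α, a' = a
action lengths: √(r_a1²−r_b1²) = 24.260730, √(r_a2²−r_b2²) = 23.480759
base pitch p_b = π·m·cos α = 7.264531
CR = (24.260730 + 23.480759 − 111.734000·sin 17.82700°)/7.264531 = 1.863135
contact ratio ≈ 1.8631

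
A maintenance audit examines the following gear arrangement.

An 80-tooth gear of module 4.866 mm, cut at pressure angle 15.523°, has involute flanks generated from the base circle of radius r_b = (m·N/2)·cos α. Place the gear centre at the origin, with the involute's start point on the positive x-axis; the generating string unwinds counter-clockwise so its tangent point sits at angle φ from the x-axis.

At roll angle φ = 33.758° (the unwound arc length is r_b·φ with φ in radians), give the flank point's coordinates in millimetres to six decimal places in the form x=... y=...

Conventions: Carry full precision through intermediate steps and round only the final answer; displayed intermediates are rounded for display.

x=217.320738 y=12.347625

single-mesh involute tooth geometry (80T wheel at module 4.866)
pitch radius r_p = m·N/2 = 4.866·80/2 = 194.640000
base radius r_b = r_p·cos α = 194.640000·cos 15.523° = 187.540136
roll angle φ = 33.758° = 0.58918825 rad
x = r_b·(cos φ + φ·sin φ) = 217.320738
y = r_b·(sin φ − φ·cos φ) = 12.347625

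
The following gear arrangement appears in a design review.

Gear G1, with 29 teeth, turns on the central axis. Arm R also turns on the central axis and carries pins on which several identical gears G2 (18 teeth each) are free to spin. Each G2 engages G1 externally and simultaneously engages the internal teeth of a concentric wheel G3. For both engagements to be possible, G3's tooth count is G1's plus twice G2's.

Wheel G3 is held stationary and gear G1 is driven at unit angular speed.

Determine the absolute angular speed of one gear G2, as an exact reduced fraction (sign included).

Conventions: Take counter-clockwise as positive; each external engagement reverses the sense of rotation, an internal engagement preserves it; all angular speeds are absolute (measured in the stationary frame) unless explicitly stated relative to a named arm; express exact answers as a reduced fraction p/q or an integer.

topology: planetary set — G1 29T / G2 18T / G3 65T, arm = carrier (Willis)
ring teeth: 29 + 2·18 = 65
29(ω_sun−ω_arm) = −65(ω_ring−ω_arm),  ω_ring = 0, ω_sun = 1
29(1−ω_arm) = −65(0−ω_arm)  ⇒  94·ω_arm = 29  ⇒  ω_arm = 29/94
sun–planet mesh: 29·(1−29/94) = −18·(ω_p−ω_arm)  ⇒  ω_p−ω_arm = -1885/1692
ω_p = 29/94 − 1885/1692 = -29/36
exact speed ratio = -29/36

-29/36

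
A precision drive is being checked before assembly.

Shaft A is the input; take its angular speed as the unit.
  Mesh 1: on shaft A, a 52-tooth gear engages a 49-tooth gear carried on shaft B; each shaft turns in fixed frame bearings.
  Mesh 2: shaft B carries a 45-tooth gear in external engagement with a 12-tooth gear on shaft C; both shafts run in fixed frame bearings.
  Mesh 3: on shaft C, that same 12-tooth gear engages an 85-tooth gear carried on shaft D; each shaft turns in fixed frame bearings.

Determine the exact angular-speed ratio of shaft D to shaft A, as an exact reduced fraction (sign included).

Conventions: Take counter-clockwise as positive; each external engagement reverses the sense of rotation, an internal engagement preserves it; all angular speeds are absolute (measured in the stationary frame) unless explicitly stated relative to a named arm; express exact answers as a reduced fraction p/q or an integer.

class = fixed-axis compound train [3 meshes; 3 ratios multiply, 3 sense flips]
mesh 1 [52T→49T]: running ratio 52/49, sense −
mesh 2 [45T→12T]: running ratio 195/49, sense +
mesh 3 [12T→85T]: running ratio 468/833, sense −
ω_out/ω_in = -468/833

-468/833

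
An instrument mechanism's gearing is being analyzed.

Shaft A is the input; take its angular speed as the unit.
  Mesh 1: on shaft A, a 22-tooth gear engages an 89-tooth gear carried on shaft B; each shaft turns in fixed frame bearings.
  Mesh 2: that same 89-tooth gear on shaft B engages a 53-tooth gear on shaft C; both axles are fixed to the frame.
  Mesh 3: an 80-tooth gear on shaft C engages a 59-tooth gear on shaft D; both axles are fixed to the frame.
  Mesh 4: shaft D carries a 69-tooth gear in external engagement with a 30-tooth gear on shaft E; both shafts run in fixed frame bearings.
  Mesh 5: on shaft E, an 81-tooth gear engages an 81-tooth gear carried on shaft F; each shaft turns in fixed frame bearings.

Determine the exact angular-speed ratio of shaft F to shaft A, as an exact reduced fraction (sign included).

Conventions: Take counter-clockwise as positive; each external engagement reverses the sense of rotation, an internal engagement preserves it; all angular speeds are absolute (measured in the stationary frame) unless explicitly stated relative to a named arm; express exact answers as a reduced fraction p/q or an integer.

-4048/3127

class = fixed-axis compound train [5 meshes; 5 ratios multiply, 5 sense flips]
mesh 1 [22T→89T]: running ratio 22/89, sense −
mesh 2 [89T→53T]: running ratio 22/53, sense +
mesh 3 [80T→59T]: running ratio 1760/3127, sense −
mesh 4 [69T→30T]: running ratio 4048/3127, sense +
mesh 5 [81T→81T]: running ratio 4048/3127, sense −
ω_out/ω_in = -4048/3127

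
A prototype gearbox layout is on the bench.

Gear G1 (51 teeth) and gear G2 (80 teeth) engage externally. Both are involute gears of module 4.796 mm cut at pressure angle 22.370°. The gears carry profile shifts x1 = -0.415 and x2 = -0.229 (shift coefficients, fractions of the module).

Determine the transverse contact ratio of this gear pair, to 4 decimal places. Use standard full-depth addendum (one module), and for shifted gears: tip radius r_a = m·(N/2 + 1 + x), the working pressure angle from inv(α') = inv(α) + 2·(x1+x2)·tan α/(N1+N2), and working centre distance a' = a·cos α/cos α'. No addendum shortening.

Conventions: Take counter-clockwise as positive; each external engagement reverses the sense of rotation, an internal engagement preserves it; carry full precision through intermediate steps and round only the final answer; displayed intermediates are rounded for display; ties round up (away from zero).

1.7806

recognized (one external pair, fixed centres): single-mesh tooth geometry, m = 4.796, N1 = 51, N2 = 80
base radii: r_b1 = 113.094517, r_b2 = 177.403164
tip radii: r_a1 = 125.103660, r_a2 = 195.537716
inv(α') = inv(22.370°) + 2·(-0.415-0.229)·tan α/(51+80) = 0.01708122  ⇒  α' = 20.89692°
a' = a·cos α / cos α' = 314.1380·cos 22.370°/cos 20.89692° = 310.950902
action lengths: √(r_a1²−r_b1²) = 53.484165, √(r_a2²−r_b2²) = 82.238165
base pitch p_b = π·m·cos α = 13.933212
CR = (53.484165 + 82.238165 − 310.950902·sin 20.89692°)/13.933212 = 1.780632
contact ratio ≈ 1.7806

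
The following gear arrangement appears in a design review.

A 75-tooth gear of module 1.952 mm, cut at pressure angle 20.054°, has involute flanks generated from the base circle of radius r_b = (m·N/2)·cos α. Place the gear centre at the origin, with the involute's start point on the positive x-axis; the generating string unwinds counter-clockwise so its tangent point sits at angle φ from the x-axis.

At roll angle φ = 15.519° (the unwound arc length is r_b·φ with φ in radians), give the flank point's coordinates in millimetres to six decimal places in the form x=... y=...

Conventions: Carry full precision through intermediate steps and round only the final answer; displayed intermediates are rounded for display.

x=71.238118 y=0.452127

class = single-mesh tooth geometry [base-circle involute, m = 1.952, 75T]
pitch radius r_p = m·N/2 = 1.952·75/2 = 73.200000
base radius r_b = r_p·cos α = 73.200000·cos 20.054° = 68.761874
roll angle φ = 15.519° = 0.27085765 rad
x = r_b·(cos φ + φ·sin φ) = 71.238118
y = r_b·(sin φ − φ·cos φ) = 0.452127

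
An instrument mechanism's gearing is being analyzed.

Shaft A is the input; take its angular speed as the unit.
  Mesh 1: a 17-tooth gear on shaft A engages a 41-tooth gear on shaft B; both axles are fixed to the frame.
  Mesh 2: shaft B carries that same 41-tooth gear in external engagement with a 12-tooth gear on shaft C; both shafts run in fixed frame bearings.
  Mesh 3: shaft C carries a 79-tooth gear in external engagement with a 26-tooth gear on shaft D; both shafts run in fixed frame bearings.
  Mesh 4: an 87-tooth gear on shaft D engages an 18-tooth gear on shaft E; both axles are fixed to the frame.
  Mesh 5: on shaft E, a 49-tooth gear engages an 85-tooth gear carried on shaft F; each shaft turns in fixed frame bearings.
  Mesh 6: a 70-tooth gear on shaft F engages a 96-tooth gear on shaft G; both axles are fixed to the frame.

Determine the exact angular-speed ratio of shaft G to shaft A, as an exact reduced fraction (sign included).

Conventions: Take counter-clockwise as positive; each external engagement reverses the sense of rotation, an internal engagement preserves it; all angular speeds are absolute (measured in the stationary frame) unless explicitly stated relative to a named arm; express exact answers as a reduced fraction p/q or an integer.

785813/89856

class = fixed-axis compound train [6 meshes; 6 ratios multiply, 6 sense flips]
mesh 1 [17T→41T]: running ratio 17/41, sense −
mesh 2 [41T→12T]: running ratio 17/12, sense +
mesh 3 [79T→26T]: running ratio 1343/312, sense −
mesh 4 [87T→18T]: running ratio 38947/1872, sense +
mesh 5 [49T→85T]: running ratio 112259/9360, sense −
mesh 6 [70T→96T]: running ratio 785813/89856, sense +
ω_out/ω_in = 785813/89856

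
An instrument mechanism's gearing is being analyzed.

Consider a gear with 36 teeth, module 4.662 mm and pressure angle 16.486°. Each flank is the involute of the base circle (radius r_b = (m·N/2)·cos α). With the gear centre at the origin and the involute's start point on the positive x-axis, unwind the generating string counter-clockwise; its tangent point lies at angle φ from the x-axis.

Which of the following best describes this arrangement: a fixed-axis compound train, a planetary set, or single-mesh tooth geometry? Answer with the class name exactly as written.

single-mesh involute tooth geometry (36T wheel at module 4.662)
classification: single-mesh tooth geometry

single-mesh tooth geometry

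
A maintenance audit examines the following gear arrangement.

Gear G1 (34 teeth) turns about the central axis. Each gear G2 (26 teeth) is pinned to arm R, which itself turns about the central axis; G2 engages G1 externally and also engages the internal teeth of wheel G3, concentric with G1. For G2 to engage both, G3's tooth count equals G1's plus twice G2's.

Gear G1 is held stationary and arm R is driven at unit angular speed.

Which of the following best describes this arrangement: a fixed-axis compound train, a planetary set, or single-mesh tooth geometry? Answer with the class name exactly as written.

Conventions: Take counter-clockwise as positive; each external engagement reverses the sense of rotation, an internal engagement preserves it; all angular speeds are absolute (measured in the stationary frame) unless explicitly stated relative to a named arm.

class = planetary set [G3 = 34+2·26 = 86; Willis about the carrier]
classification: planetary set

planetary set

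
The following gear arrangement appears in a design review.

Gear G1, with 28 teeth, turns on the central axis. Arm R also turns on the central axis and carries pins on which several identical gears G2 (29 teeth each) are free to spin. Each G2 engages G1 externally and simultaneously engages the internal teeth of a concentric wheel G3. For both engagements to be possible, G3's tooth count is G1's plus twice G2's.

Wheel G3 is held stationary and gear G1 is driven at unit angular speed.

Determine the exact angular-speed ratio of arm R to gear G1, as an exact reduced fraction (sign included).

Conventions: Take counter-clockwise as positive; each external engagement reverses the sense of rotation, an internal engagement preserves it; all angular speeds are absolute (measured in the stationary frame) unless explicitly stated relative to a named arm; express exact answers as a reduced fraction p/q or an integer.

14/57

class = planetary set [G3 = 28+2·29 = 86; Willis about the carrier]
ring teeth: 28 + 2·29 = 86
28(ω_sun−ω_arm) = −86(ω_ring−ω_arm),  ω_ring = 0, ω_sun = 1
28(1−ω_arm) = −86(0−ω_arm)  ⇒  114·ω_arm = 28  ⇒  ω_arm = 14/57
ω_out/ω_in = 14/57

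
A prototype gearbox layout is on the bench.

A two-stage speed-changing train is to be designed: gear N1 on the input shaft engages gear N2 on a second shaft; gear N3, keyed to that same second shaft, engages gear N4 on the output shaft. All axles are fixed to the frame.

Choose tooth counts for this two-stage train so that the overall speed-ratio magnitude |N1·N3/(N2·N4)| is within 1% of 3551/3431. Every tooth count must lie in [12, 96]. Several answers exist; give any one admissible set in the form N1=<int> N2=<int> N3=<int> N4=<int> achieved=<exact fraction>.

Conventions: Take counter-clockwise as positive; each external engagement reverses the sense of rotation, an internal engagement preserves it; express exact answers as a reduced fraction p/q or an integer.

design class (target 3551/3431): fixed-axis compound train
target = 3551/3431 in lowest terms: an exact hit needs N1·N3 = k·3551 and N2·N4 = k·3431 for one integer k, every count in [12, 96]; additionally prefer no 1:1 stage (N1 ≠ N2, N3 ≠ N4)
k = 1: N1·N3 = 3551 = 53·67, N2·N4 = 3431 = 47·73
achieved = 53·67/(47·73) = 3551/3431; |achieved − target| = 0 ≤ 3551/343100 ✓

N1=53 N2=47 N3=67 N4=73 achieved=3551/3431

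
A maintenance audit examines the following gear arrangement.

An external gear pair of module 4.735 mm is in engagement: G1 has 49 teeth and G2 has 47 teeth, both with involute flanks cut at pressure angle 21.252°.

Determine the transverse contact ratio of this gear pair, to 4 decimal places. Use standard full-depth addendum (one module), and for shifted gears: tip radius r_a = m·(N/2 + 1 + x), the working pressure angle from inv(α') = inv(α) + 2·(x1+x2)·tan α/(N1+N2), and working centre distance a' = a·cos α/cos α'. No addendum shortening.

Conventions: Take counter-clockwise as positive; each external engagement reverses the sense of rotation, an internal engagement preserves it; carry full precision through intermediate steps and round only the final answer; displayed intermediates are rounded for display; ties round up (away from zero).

topology: single-mesh involute geometry — m = 4.735, 49T/47T pair
base radii: r_b1 = 108.118435, r_b2 = 103.705438
tip radii: r_a1 = 120.742500, r_a2 = 116.007500
no profile shift: α' = α, a' = a
action lengths: √(r_a1²−r_b1²) = 53.750863, √(r_a2²−r_b2²) = 51.989636
base pitch p_b = π·m·cos α = 13.863840
CR = (53.750863 + 51.989636 − 227.280000·sin 21.25200°)/13.863840 = 1.684828
contact ratio ≈ 1.6848

1.6848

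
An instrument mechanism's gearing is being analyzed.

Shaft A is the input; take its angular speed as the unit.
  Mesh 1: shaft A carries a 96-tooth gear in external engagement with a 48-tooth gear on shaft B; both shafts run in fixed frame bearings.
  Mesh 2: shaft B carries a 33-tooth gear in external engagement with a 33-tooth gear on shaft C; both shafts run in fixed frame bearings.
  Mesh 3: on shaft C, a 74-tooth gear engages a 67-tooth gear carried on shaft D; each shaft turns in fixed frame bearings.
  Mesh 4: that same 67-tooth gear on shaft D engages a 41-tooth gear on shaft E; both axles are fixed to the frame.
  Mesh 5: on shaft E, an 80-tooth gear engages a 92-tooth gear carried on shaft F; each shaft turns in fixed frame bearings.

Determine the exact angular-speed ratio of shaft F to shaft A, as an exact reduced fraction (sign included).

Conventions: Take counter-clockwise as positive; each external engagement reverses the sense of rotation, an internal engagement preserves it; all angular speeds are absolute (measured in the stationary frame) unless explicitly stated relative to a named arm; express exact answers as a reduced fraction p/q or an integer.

class = fixed-axis compound train [5 meshes; 5 ratios multiply, 5 sense flips]
mesh 1 [96T→48T]: running ratio 2, sense −
mesh 2 [33T→33T]: running ratio 2, sense +
mesh 3 [74T→67T]: running ratio 148/67, sense −
mesh 4 [67T→41T]: running ratio 148/41, sense +
mesh 5 [80T→92T]: running ratio 2960/943, sense −
ω_out/ω_in = -2960/943

-2960/943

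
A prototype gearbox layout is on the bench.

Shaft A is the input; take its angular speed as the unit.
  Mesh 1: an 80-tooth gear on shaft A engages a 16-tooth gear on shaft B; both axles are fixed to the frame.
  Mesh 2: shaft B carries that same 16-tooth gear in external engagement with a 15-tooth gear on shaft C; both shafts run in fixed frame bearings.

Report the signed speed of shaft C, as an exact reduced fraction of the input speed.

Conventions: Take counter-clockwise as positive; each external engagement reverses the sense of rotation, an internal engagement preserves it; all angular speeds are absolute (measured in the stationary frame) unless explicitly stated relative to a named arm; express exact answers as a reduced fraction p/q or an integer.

16/3

2-mesh fixed-axis compound train (all bearings frame-fixed)
mesh 1 [80T→16T]: |ω|/ω_in = 1×80/16 = 5, sense flips to −
mesh 2 [16T→15T]: |ω|/ω_in = 5×16/15 = 16/3, sense flips to +
signed output speed (× input speed) = 16/3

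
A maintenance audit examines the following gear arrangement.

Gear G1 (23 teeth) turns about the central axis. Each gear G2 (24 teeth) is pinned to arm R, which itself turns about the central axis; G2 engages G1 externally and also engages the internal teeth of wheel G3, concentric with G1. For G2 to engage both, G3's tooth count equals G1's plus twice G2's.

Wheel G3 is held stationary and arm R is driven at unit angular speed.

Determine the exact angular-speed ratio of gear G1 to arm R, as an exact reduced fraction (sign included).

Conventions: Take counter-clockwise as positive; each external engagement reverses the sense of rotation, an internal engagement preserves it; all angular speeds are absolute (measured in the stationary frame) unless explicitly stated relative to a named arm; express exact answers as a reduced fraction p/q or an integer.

94/23

planetary set (23T centre, 24T on arm, 71T internal) — Willis relation
ring teeth: 23 + 2·24 = 71
23(ω_sun−ω_arm) = −71(ω_ring−ω_arm),  ω_ring = 0, ω_arm = 1
ω_sun = 1 − (71/23)(0−1) = 94/23
ω_out/ω_in = 94/23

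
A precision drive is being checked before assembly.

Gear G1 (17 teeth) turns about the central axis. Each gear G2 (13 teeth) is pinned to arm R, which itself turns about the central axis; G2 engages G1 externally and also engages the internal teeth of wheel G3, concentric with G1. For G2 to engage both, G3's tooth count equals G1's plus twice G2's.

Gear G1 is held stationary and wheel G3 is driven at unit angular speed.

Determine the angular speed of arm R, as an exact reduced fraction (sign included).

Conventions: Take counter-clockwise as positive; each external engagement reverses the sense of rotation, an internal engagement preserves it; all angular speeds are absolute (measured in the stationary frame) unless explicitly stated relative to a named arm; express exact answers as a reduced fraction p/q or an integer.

43/60

planetary set (17T centre, 13T on arm, 43T internal) — Willis relation
ring teeth: 17 + 2·13 = 43
17(ω_sun−ω_arm) = −43(ω_ring−ω_arm),  ω_sun = 0, ω_ring = 1
17(0−ω_arm) = −43(1−ω_arm)  ⇒  60·ω_arm = 43  ⇒  ω_arm = 43/60
exact speed ratio = 43/60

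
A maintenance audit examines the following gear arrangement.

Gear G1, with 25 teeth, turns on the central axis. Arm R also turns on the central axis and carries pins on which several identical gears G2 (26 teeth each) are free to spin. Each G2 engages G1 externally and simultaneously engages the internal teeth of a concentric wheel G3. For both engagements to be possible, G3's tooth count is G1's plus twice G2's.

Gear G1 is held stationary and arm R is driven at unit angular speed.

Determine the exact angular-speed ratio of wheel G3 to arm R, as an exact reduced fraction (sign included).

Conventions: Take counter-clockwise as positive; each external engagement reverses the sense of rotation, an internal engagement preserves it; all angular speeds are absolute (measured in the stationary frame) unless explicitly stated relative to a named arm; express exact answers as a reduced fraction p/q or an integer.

class = planetary set [G3 = 25+2·26 = 77; Willis about the carrier]
ring teeth: 25 + 2·26 = 77
25(ω_sun−ω_arm) = −77(ω_ring−ω_arm),  ω_sun = 0, ω_arm = 1
ω_ring = 1 − (25/77)(0−1) = 102/77
ω_out/ω_in = 102/77

102/77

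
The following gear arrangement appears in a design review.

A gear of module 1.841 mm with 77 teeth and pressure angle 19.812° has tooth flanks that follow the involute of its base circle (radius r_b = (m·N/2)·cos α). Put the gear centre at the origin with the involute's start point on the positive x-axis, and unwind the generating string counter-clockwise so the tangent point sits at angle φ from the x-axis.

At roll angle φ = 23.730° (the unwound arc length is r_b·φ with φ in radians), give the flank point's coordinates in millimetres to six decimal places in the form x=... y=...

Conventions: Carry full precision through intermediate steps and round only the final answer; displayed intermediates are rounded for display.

single-mesh involute tooth geometry (77T wheel at module 1.841)
pitch radius r_p = m·N/2 = 1.841·77/2 = 70.878500
base radius r_b = r_p·cos α = 70.878500·cos 19.812° = 66.683188
roll angle φ = 23.730° = 0.41416663 rad
x = r_b·(cos φ + φ·sin φ) = 72.159472
y = r_b·(sin φ − φ·cos φ) = 1.552217

x=72.159472 y=1.552217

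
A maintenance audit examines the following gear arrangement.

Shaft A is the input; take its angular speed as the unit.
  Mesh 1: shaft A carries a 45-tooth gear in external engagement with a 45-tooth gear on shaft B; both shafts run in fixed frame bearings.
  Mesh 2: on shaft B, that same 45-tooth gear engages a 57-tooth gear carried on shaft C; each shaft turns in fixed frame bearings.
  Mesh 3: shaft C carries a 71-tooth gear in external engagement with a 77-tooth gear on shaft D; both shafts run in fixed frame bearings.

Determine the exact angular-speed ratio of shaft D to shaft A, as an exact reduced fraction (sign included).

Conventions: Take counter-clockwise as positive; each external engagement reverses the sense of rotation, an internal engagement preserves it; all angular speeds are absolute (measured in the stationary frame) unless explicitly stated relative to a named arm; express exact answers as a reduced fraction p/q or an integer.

class = fixed-axis compound train [3 meshes; 3 ratios multiply, 3 sense flips]
mesh 1 [45T→45T]: running ratio 1, sense −
mesh 2 [45T→57T]: running ratio 15/19, sense +
mesh 3 [71T→77T]: running ratio 1065/1463, sense −
ω_out/ω_in = -1065/1463

-1065/1463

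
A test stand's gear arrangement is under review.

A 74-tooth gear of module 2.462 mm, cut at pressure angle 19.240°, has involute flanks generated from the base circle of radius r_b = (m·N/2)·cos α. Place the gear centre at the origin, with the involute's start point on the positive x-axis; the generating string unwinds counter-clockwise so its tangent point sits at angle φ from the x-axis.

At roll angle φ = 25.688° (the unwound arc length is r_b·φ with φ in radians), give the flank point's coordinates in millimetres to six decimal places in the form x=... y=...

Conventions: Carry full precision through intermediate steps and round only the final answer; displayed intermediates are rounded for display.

recognized (one wheel, involute flank): single-mesh tooth geometry, m = 2.462, N = 74
pitch radius r_p = m·N/2 = 2.462·74/2 = 91.094000
base radius r_b = r_p·cos α = 91.094000·cos 19.240° = 86.006086
roll angle φ = 25.688° = 0.44834018 rad
x = r_b·(cos φ + φ·sin φ) = 94.220527
y = r_b·(sin φ − φ·cos φ) = 2.532072

x=94.220527 y=2.532072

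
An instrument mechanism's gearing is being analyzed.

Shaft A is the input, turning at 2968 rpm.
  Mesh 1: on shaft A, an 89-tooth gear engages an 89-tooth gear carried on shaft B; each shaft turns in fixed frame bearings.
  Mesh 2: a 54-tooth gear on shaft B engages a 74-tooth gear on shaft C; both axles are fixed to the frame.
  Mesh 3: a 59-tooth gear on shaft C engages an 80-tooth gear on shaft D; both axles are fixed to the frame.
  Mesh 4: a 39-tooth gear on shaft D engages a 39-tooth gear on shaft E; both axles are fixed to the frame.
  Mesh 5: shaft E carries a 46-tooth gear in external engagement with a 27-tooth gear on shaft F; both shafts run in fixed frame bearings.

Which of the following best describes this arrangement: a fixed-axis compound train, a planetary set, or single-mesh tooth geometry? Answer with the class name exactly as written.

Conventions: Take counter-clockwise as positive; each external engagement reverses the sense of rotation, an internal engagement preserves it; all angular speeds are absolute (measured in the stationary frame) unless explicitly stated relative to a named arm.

class = fixed-axis compound train [5 meshes; 5 ratios multiply, 5 sense flips]
classification: fixed-axis compound train

fixed-axis compound train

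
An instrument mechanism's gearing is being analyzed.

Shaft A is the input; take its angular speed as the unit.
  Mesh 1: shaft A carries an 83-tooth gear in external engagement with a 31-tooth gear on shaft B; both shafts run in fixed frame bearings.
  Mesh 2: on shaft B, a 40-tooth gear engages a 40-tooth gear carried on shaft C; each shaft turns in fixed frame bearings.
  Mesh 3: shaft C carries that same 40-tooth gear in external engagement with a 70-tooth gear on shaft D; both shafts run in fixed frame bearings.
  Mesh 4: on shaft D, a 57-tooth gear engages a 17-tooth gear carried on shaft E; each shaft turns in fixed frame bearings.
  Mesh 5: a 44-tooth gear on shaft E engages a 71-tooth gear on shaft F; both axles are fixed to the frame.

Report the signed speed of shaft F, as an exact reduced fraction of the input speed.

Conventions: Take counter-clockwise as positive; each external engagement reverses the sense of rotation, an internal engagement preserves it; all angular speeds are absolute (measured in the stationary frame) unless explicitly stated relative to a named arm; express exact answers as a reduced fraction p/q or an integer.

5-mesh fixed-axis compound train (all bearings frame-fixed)
mesh 1 [83T→31T]: |ω|/ω_in = 1×83/31 = 83/31, sense flips to −
mesh 2 [40T→40T]: |ω|/ω_in = (83/31)×40/40 = 83/31, sense flips to +
mesh 3 [40T→70T]: |ω|/ω_in = (83/31)×40/70 = 332/217, sense flips to −
mesh 4 [57T→17T]: |ω|/ω_in = (332/217)×57/17 = 18924/3689, sense flips to +
mesh 5 [44T→71T]: |ω|/ω_in = (18924/3689)×44/71 = 832656/261919, sense flips to −
signed output speed (× input speed) = -832656/261919

-832656/261919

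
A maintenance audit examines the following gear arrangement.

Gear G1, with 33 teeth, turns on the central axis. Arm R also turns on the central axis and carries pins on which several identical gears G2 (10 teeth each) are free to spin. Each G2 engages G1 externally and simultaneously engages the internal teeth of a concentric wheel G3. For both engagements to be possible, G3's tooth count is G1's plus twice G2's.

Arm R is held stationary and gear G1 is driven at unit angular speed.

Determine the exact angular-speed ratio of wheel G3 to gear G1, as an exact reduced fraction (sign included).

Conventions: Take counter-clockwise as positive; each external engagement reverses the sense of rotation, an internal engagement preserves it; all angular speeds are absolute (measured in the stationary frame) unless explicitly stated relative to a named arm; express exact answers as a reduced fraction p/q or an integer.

-33/53

recognized (axles ride arm R): planetary set, 33/10/53 teeth
ring teeth: 33 + 2·10 = 53
33(ω_sun−ω_arm) = −53(ω_ring−ω_arm),  ω_arm = 0, ω_sun = 1
ω_ring = 0 − (33/53)(1−0) = -33/53
ω_out/ω_in = -33/53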